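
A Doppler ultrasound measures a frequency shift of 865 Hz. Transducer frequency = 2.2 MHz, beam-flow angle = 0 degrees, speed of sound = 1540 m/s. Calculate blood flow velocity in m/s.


v = fd * c / (2 * f0 * cos(theta))
v = 865 * 1540 / (2 * 2.2000e+06 * cos(0))
v = 0.3028 m/s


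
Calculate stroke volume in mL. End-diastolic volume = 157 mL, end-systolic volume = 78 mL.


SV = EDV - ESV
SV = 157 - 78
SV = 79 mL


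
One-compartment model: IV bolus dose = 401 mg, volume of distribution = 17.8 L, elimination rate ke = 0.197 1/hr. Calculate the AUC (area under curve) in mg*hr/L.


C0 = Dose/Vd = 401/17.8 = 22.5281 mg/L
AUC = C0/ke = 22.5281/0.197
AUC = 114.4 mg*hr/L


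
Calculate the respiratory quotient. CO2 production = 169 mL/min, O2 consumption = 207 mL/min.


RQ = VCO2 / VO2
RQ = 169 / 207
RQ = 0.8164


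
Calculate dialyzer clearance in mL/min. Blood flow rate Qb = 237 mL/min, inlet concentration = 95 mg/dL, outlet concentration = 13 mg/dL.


K = Qb * (Cb_in - Cb_out) / Cb_in
K = 237 * (95 - 13) / 95
K = 204.6 mL/min


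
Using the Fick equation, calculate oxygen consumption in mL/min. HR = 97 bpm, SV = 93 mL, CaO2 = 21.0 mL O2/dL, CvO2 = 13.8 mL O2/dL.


CO = HR*SV = 97*93/1000 = 9.021 L/min
a-v O2 diff = 21.0 - 13.8 = 7.2 mL/dL
VO2 = CO * (CaO2-CvO2) * 10 dL/L
VO2 = 9.021 * 7.2 * 10
VO2 = 649.5 mL/min


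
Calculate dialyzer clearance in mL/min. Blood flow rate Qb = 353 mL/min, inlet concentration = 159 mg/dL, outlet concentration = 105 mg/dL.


K = Qb * (Cb_in - Cb_out) / Cb_in
K = 353 * (159 - 105) / 159
K = 119.9 mL/min


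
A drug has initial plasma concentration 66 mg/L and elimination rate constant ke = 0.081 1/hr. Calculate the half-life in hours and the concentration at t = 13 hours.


t_half = ln(2) / ke = 0.693147 / 0.081 = 8.557 hr
C(t) = C0 * exp(-ke*t) = 66 * exp(-0.081*13)
C(13) = 23.03 mg/L


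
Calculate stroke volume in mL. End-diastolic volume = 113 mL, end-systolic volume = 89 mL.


SV = EDV - ESV
SV = 113 - 89
SV = 24 mL


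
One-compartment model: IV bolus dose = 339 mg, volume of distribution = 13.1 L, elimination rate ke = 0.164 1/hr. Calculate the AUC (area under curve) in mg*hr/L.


C0 = Dose/Vd = 339/13.1 = 25.8779 mg/L
AUC = C0/ke = 25.8779/0.164
AUC = 157.8 mg*hr/L


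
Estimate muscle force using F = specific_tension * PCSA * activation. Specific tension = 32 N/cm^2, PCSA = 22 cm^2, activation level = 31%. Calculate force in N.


F = sigma * PCSA * activation
F = 32 * 22 * 0.31
F = 218.2 N


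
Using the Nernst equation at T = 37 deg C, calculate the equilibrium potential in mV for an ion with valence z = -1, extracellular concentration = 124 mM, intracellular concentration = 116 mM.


E = (RT/(zF)) * ln(C_out/C_in)
T = 37 + 273.15 = 310.15 K
E = (8.314 * 310.15 / (-1 * 96485)) * ln(124/116)
E = -1.782 mV


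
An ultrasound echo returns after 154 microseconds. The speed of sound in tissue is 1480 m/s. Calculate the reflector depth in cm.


depth = c * t / 2
t = 154 us = 1.5400e-04 s
depth = 1480 * 1.5400e-04 / 2
depth = 0.11396 m = 11.396 cm


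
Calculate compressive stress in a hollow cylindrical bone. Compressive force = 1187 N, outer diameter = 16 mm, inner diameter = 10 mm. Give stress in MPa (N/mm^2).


A = pi*(r_o^2 - r_i^2)
r_o = 8 mm, r_i = 5 mm
A = 122.522 mm^2
sigma = F/A = 1187 / 122.522
sigma = 9.688 MPa


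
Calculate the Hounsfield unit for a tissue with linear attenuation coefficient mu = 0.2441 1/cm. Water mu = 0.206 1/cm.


HU = ((mu_tissue - mu_water) / mu_water) * 1000
HU = ((0.2441 - 0.206) / 0.206) * 1000
HU = 185


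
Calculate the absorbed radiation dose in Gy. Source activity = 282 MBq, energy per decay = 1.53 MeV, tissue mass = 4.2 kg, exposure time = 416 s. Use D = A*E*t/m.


A = 282 MBq = 2.8200e+08 Bq
E = 1.53 MeV = 2.45106e-13 J
D = A*E*t/m = 2.8200e+08*2.45106e-13*416/4.2
D = 0.006846 Gy


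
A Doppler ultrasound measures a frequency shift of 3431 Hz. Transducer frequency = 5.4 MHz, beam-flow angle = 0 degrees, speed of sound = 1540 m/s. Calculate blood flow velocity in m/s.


v = fd * c / (2 * f0 * cos(theta))
v = 3431 * 1540 / (2 * 5.4000e+06 * cos(0))
v = 0.4892 m/s


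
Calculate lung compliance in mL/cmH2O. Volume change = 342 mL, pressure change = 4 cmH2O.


C = dV / dP
C = 342 / 4
C = 85.5 mL/cmH2O


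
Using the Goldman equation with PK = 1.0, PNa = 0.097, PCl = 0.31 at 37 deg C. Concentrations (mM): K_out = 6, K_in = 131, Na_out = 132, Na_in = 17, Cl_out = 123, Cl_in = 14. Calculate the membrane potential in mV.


Vm = (RT/F)*ln((PK*Ko + PNa*Nao + PCl*Cli)/(PK*Ki + PNa*Nai + PCl*Clo))
Numer = 23.144, Denom = 170.779
Vm = -53.41 mV


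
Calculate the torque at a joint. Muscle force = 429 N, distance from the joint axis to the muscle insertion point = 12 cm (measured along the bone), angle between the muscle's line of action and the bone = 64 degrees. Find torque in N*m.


Torque = F * d * sin(theta)   (moment arm = d*sin(theta))
d = 12 cm = 0.12 m
Torque = 429 * 0.12 * sin(64)
Torque = 46.27 N*m


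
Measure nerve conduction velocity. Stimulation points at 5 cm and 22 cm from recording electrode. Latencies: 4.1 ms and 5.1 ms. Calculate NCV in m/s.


Distance = (22 - 5) / 100 = 0.17 m
dt = (5.1 - 4.1) / 1000 = 0.001 s
NCV = dist / dt = 170 m/s


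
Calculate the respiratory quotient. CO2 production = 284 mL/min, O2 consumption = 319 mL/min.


RQ = VCO2 / VO2
RQ = 284 / 319
RQ = 0.8903


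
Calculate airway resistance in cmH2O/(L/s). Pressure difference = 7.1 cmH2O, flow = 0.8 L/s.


R = dP / flow
R = 7.1 / 0.8
R = 8.875 cmH2O/(L/s)


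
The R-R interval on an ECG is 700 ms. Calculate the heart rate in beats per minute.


HR = 60 / RR_interval(s)
RR = 700 ms = 0.7 s
HR = 60 / 0.7 = 85.71 bpm


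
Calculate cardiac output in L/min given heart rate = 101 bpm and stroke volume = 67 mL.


CO = HR * SV
CO = 101 * 67 / 1000
CO = 6.767 L/min


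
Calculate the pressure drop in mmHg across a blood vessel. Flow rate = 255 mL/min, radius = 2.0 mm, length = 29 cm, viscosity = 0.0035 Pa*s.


dP = 8*mu*L*Q / (pi*r^4)
Q = 255 mL/min = 4.25e-06 m^3/s
dP = 686.555 Pa = 686.555 / 133.322 mmHg = 5.15 mmHg


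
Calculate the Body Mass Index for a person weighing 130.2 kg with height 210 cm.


BMI = weight / height^2
height = 210 cm = 2.1 m
BMI = 130.2 / 2.1^2
BMI = 29.52 kg/m^2


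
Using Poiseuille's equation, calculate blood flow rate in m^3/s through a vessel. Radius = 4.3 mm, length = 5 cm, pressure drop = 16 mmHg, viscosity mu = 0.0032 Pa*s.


Q = pi*r^4*dP / (8*mu*L)
r = 0.0043 m, L = 0.05 m
dP = 16 mmHg = 2133.152 Pa
Q = 0.00179 m^3/s


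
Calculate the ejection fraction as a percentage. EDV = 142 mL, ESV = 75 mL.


SV = EDV - ESV = 142 - 75 = 67 mL
EF = SV/EDV * 100 = 67/142 * 100
EF = 47.18%


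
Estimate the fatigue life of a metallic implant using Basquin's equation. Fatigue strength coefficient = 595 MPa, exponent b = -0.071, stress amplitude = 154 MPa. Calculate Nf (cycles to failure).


sigma_a = sigma_f' * (2Nf)^b
2Nf = (sigma_a/sigma_f')^(1/b)
2Nf = (154/595)^(1/-0.071)
2Nf = 1.8516238e+08
Nf = 9.2581e+07


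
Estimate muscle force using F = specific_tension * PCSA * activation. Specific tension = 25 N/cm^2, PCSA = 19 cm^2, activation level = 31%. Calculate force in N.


F = sigma * PCSA * activation
F = 25 * 19 * 0.31
F = 147.2 N


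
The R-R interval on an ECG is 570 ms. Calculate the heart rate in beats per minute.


HR = 60 / RR_interval(s)
RR = 570 ms = 0.57 s
HR = 60 / 0.57 = 105.3 bpm


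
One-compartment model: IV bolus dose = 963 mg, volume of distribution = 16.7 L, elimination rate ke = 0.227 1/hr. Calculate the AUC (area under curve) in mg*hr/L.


C0 = Dose/Vd = 963/16.7 = 57.6647 mg/L
AUC = C0/ke = 57.6647/0.227
AUC = 254 mg*hr/L


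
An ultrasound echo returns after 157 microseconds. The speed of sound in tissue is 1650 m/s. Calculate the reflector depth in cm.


depth = c * t / 2
t = 157 us = 1.5700e-04 s
depth = 1650 * 1.5700e-04 / 2
depth = 0.129525 m = 12.9525 cm


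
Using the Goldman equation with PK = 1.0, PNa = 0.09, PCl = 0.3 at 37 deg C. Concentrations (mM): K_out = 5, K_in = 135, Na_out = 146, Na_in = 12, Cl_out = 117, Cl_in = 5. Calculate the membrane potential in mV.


Vm = (RT/F)*ln((PK*Ko + PNa*Nao + PCl*Cli)/(PK*Ki + PNa*Nai + PCl*Clo))
Numer = 19.64, Denom = 171.18
Vm = -57.86 mV


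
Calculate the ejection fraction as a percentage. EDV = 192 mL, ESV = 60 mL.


SV = EDV - ESV = 192 - 60 = 132 mL
EF = SV/EDV * 100 = 132/192 * 100
EF = 68.75%


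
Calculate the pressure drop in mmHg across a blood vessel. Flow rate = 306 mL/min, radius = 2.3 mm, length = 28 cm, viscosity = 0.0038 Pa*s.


dP = 8*mu*L*Q / (pi*r^4)
Q = 306 mL/min = 5.1e-06 m^3/s
dP = 493.788 Pa = 493.788 / 133.322 mmHg = 3.704 mmHg


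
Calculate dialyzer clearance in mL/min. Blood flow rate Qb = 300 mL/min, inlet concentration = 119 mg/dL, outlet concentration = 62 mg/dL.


K = Qb * (Cb_in - Cb_out) / Cb_in
K = 300 * (119 - 62) / 119
K = 143.7 mL/min


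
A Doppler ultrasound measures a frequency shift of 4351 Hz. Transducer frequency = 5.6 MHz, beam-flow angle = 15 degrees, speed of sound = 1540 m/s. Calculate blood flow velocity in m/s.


v = fd * c / (2 * f0 * cos(theta))
v = 4351 * 1540 / (2 * 5.6000e+06 * cos(15))
v = 0.6194 m/s


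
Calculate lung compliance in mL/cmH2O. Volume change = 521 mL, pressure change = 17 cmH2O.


C = dV / dP
C = 521 / 17
C = 30.65 mL/cmH2O


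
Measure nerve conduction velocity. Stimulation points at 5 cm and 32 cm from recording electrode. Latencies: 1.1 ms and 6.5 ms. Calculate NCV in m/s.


Distance = (32 - 5) / 100 = 0.27 m
dt = (6.5 - 1.1) / 1000 = 0.0054 s
NCV = dist / dt = 50 m/s


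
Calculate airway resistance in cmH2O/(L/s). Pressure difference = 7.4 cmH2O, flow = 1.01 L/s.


R = dP / flow
R = 7.4 / 1.01
R = 7.327 cmH2O/(L/s)


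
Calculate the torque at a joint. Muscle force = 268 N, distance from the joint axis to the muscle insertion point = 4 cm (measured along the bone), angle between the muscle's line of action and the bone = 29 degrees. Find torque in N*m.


Torque = F * d * sin(theta)   (moment arm = d*sin(theta))
d = 4 cm = 0.04 m
Torque = 268 * 0.04 * sin(29)
Torque = 5.197 N*m


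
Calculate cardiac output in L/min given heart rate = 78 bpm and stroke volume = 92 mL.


CO = HR * SV
CO = 78 * 92 / 1000
CO = 7.176 L/min


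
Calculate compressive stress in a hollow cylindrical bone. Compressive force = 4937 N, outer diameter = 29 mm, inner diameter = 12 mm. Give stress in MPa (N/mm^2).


A = pi*(r_o^2 - r_i^2)
r_o = 14.5 mm, r_i = 6 mm
A = 547.423 mm^2
sigma = F/A = 4937 / 547.423
sigma = 9.019 MPa


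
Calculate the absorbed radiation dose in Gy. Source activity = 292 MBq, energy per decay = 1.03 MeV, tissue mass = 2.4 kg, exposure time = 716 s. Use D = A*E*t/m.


A = 292 MBq = 2.9200e+08 Bq
E = 1.03 MeV = 1.65006e-13 J
D = A*E*t/m = 2.9200e+08*1.65006e-13*716/2.4
D = 0.01437 Gy


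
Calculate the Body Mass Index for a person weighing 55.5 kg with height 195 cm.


BMI = weight / height^2
height = 195 cm = 1.95 m
BMI = 55.5 / 1.95^2
BMI = 14.6 kg/m^2


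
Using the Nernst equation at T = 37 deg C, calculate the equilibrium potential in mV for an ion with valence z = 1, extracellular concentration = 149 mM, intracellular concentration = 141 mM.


E = (RT/(zF)) * ln(C_out/C_in)
T = 37 + 273.15 = 310.15 K
E = (8.314 * 310.15 / (1 * 96485)) * ln(149/141)
E = 1.475 mV


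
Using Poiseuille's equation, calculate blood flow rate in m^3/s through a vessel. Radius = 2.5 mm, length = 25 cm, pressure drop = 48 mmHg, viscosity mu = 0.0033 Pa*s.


Q = pi*r^4*dP / (8*mu*L)
r = 0.0025 m, L = 0.25 m
dP = 48 mmHg = 6399.456 Pa
Q = 1.1899e-04 m^3/s


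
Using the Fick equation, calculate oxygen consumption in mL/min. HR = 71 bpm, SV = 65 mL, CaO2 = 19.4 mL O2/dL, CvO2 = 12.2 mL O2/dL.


CO = HR*SV = 71*65/1000 = 4.615 L/min
a-v O2 diff = 19.4 - 12.2 = 7.2 mL/dL
VO2 = CO * (CaO2-CvO2) * 10 dL/L
VO2 = 4.615 * 7.2 * 10
VO2 = 332.3 mL/min


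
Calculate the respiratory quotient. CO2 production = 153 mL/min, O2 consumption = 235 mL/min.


RQ = VCO2 / VO2
RQ = 153 / 235
RQ = 0.6511


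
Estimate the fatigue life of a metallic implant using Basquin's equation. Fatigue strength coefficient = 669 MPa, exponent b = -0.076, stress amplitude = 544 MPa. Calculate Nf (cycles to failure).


sigma_a = sigma_f' * (2Nf)^b
2Nf = (sigma_a/sigma_f')^(1/b)
2Nf = (544/669)^(1/-0.076)
2Nf = 15.203273
Nf = 7.602


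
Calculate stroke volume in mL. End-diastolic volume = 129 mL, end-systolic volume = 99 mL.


SV = EDV - ESV
SV = 129 - 99
SV = 30 mL


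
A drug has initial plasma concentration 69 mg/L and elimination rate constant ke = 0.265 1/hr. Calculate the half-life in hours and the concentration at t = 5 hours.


t_half = ln(2) / ke = 0.693147 / 0.265 = 2.616 hr
C(t) = C0 * exp(-ke*t) = 69 * exp(-0.265*5)
C(5) = 18.34 mg/L


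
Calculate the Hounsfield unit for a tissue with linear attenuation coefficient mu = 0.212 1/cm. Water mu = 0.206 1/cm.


HU = ((mu_tissue - mu_water) / mu_water) * 1000
HU = ((0.212 - 0.206) / 0.206) * 1000
HU = 29.13


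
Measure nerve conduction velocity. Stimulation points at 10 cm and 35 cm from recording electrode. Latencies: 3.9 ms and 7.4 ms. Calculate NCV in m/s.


Distance = (35 - 10) / 100 = 0.25 m
dt = (7.4 - 3.9) / 1000 = 0.0035 s
NCV = dist / dt = 71.43 m/s


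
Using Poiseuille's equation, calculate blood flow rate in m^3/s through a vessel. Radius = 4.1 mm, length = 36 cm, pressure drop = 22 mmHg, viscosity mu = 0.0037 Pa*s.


Q = pi*r^4*dP / (8*mu*L)
r = 0.0041 m, L = 0.36 m
dP = 22 mmHg = 2933.084 Pa
Q = 2.4435e-04 m^3/s


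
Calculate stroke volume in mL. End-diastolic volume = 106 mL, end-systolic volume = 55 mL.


SV = EDV - ESV
SV = 106 - 55
SV = 51 mL


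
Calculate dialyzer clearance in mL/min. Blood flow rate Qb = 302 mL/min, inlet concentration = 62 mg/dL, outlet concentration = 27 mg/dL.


K = Qb * (Cb_in - Cb_out) / Cb_in
K = 302 * (62 - 27) / 62
K = 170.5 mL/min


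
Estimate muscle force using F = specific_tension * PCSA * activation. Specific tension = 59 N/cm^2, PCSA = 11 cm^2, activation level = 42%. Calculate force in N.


F = sigma * PCSA * activation
F = 59 * 11 * 0.42
F = 272.6 N


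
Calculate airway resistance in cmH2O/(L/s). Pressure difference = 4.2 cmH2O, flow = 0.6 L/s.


R = dP / flow
R = 4.2 / 0.6
R = 7 cmH2O/(L/s)


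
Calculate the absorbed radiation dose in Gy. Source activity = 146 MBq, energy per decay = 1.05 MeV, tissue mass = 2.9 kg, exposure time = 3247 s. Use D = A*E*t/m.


A = 146 MBq = 1.4600e+08 Bq
E = 1.05 MeV = 1.6821e-13 J
D = A*E*t/m = 1.4600e+08*1.6821e-13*3247/2.9
D = 0.0275 Gy


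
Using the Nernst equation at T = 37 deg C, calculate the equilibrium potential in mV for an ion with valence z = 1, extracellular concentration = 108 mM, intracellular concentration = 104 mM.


E = (RT/(zF)) * ln(C_out/C_in)
T = 37 + 273.15 = 310.15 K
E = (8.314 * 310.15 / (1 * 96485)) * ln(108/104)
E = 1.009 mV


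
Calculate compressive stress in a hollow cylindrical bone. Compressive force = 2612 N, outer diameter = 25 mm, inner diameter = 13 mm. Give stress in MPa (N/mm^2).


A = pi*(r_o^2 - r_i^2)
r_o = 12.5 mm, r_i = 6.5 mm
A = 358.142 mm^2
sigma = F/A = 2612 / 358.142
sigma = 7.293 MPa


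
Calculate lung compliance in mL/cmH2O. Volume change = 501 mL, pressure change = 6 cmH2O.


C = dV / dP
C = 501 / 6
C = 83.5 mL/cmH2O


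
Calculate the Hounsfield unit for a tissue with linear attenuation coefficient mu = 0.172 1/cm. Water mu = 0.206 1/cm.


HU = ((mu_tissue - mu_water) / mu_water) * 1000
HU = ((0.172 - 0.206) / 0.206) * 1000
HU = -165


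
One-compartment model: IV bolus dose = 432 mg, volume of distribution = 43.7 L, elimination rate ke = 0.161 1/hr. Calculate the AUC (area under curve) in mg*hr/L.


C0 = Dose/Vd = 432/43.7 = 9.88558 mg/L
AUC = C0/ke = 9.88558/0.161
AUC = 61.4 mg*hr/L


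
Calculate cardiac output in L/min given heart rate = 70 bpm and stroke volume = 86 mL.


CO = HR * SV
CO = 70 * 86 / 1000
CO = 6.02 L/min


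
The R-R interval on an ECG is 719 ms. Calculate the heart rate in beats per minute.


HR = 60 / RR_interval(s)
RR = 719 ms = 0.719 s
HR = 60 / 0.719 = 83.45 bpm


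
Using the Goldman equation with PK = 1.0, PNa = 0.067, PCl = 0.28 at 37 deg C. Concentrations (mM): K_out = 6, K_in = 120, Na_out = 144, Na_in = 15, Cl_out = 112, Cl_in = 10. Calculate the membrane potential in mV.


Vm = (RT/F)*ln((PK*Ko + PNa*Nao + PCl*Cli)/(PK*Ki + PNa*Nai + PCl*Clo))
Numer = 18.448, Denom = 152.365
Vm = -56.43 mV


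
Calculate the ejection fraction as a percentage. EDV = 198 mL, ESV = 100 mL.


SV = EDV - ESV = 198 - 100 = 98 mL
EF = SV/EDV * 100 = 98/198 * 100
EF = 49.49%


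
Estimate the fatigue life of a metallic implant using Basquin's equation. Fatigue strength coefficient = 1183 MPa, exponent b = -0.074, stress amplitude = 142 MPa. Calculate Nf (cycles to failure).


sigma_a = sigma_f' * (2Nf)^b
2Nf = (sigma_a/sigma_f')^(1/b)
2Nf = (142/1183)^(1/-0.074)
2Nf = 2.7659431e+12
Nf = 1.3830e+12


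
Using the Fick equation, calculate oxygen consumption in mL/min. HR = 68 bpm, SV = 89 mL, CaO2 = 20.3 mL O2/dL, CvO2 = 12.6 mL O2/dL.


CO = HR*SV = 68*89/1000 = 6.052 L/min
a-v O2 diff = 20.3 - 12.6 = 7.7 mL/dL
VO2 = CO * (CaO2-CvO2) * 10 dL/L
VO2 = 6.052 * 7.7 * 10
VO2 = 466 mL/min


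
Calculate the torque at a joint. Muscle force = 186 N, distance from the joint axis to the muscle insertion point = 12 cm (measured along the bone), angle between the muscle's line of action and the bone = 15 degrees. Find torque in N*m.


Torque = F * d * sin(theta)   (moment arm = d*sin(theta))
d = 12 cm = 0.12 m
Torque = 186 * 0.12 * sin(15)
Torque = 5.777 N*m


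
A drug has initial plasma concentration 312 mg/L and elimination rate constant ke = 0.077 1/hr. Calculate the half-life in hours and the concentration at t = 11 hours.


t_half = ln(2) / ke = 0.693147 / 0.077 = 9.002 hr
C(t) = C0 * exp(-ke*t) = 312 * exp(-0.077*11)
C(11) = 133.8 mg/L


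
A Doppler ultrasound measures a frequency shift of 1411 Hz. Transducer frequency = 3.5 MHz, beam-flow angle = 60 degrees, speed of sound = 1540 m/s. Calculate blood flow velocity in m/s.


v = fd * c / (2 * f0 * cos(theta))
v = 1411 * 1540 / (2 * 3.5000e+06 * cos(60))
v = 0.6208 m/s


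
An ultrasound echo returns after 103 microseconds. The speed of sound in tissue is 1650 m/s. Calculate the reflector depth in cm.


depth = c * t / 2
t = 103 us = 1.0300e-04 s
depth = 1650 * 1.0300e-04 / 2
depth = 0.084975 m = 8.4975 cm


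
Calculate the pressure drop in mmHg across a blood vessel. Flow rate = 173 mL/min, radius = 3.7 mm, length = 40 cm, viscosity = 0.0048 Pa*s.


dP = 8*mu*L*Q / (pi*r^4)
Q = 173 mL/min = 2.88333e-06 m^3/s
dP = 75.2192 Pa = 75.2192 / 133.322 mmHg = 0.5642 mmHg


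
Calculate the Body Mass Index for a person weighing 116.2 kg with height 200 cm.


BMI = weight / height^2
height = 200 cm = 2 m
BMI = 116.2 / 2^2
BMI = 29.05 kg/m^2


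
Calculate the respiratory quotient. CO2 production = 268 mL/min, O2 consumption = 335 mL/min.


RQ = VCO2 / VO2
RQ = 268 / 335
RQ = 0.8


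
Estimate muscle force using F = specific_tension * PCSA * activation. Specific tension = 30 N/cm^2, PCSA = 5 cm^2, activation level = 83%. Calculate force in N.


F = sigma * PCSA * activation
F = 30 * 5 * 0.83
F = 124.5 N


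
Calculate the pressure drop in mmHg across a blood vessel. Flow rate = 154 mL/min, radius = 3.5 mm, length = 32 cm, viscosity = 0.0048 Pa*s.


dP = 8*mu*L*Q / (pi*r^4)
Q = 154 mL/min = 2.56667e-06 m^3/s
dP = 66.9005 Pa = 66.9005 / 133.322 mmHg = 0.5018 mmHg


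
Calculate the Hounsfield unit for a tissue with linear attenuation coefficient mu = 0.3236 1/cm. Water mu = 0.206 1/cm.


HU = ((mu_tissue - mu_water) / mu_water) * 1000
HU = ((0.3236 - 0.206) / 0.206) * 1000
HU = 570.9


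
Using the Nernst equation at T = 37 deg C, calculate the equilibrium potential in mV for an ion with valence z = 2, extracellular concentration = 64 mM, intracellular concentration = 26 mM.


E = (RT/(zF)) * ln(C_out/C_in)
T = 37 + 273.15 = 310.15 K
E = (8.314 * 310.15 / (2 * 96485)) * ln(64/26)
E = 12.04 mV


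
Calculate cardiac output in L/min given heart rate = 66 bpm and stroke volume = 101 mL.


CO = HR * SV
CO = 66 * 101 / 1000
CO = 6.666 L/min


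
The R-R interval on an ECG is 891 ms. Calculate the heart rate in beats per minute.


HR = 60 / RR_interval(s)
RR = 891 ms = 0.891 s
HR = 60 / 0.891 = 67.34 bpm


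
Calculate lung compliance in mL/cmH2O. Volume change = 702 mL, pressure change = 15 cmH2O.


C = dV / dP
C = 702 / 15
C = 46.8 mL/cmH2O


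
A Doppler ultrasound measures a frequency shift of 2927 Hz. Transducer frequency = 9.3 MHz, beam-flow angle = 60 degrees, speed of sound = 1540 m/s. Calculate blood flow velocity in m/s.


v = fd * c / (2 * f0 * cos(theta))
v = 2927 * 1540 / (2 * 9.3000e+06 * cos(60))
v = 0.4847 m/s


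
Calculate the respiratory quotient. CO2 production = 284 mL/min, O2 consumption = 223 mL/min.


RQ = VCO2 / VO2
RQ = 284 / 223
RQ = 1.274


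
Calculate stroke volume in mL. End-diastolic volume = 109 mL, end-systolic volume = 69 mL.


SV = EDV - ESV
SV = 109 - 69
SV = 40 mL


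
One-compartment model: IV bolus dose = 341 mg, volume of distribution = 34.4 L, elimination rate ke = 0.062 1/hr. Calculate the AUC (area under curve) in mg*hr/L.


C0 = Dose/Vd = 341/34.4 = 9.91279 mg/L
AUC = C0/ke = 9.91279/0.062
AUC = 159.9 mg*hr/L


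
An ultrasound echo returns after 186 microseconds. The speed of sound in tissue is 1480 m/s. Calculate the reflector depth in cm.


depth = c * t / 2
t = 186 us = 1.8600e-04 s
depth = 1480 * 1.8600e-04 / 2
depth = 0.13764 m = 13.764 cm


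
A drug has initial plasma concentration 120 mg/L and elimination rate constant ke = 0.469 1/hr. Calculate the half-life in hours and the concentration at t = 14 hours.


t_half = ln(2) / ke = 0.693147 / 0.469 = 1.478 hr
C(t) = C0 * exp(-ke*t) = 120 * exp(-0.469*14)
C(14) = 0.1689 mg/L


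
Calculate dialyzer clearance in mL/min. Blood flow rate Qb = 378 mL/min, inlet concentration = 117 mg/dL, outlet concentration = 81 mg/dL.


K = Qb * (Cb_in - Cb_out) / Cb_in
K = 378 * (117 - 81) / 117
K = 116.3 mL/min


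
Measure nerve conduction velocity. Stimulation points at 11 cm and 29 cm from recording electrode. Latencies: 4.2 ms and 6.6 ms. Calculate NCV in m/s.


Distance = (29 - 11) / 100 = 0.18 m
dt = (6.6 - 4.2) / 1000 = 0.0024 s
NCV = dist / dt = 75 m/s


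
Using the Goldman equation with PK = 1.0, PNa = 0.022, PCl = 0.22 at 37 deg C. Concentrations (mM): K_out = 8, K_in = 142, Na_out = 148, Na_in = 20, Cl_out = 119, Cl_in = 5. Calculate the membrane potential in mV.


Vm = (RT/F)*ln((PK*Ko + PNa*Nao + PCl*Cli)/(PK*Ki + PNa*Nai + PCl*Clo))
Numer = 12.356, Denom = 168.62
Vm = -69.85 mV


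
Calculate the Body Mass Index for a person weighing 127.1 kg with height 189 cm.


BMI = weight / height^2
height = 189 cm = 1.89 m
BMI = 127.1 / 1.89^2
BMI = 35.58 kg/m^2


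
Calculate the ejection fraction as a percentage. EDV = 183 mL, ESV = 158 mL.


SV = EDV - ESV = 183 - 158 = 25 mL
EF = SV/EDV * 100 = 25/183 * 100
EF = 13.66%


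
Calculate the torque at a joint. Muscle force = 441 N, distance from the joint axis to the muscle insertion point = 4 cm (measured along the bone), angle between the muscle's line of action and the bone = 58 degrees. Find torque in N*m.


Torque = F * d * sin(theta)   (moment arm = d*sin(theta))
d = 4 cm = 0.04 m
Torque = 441 * 0.04 * sin(58)
Torque = 14.96 N*m


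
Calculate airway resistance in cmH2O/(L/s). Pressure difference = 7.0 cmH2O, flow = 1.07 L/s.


R = dP / flow
R = 7.0 / 1.07
R = 6.542 cmH2O/(L/s)


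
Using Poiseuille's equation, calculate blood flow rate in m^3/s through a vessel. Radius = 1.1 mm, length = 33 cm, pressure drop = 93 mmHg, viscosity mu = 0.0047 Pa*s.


Q = pi*r^4*dP / (8*mu*L)
r = 0.0011 m, L = 0.33 m
dP = 93 mmHg = 12398.946 Pa
Q = 4.5962e-06 m^3/s


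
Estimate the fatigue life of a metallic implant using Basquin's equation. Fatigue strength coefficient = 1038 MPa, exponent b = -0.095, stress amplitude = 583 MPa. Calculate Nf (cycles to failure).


sigma_a = sigma_f' * (2Nf)^b
2Nf = (sigma_a/sigma_f')^(1/b)
2Nf = (583/1038)^(1/-0.095)
2Nf = 433.65589
Nf = 216.8


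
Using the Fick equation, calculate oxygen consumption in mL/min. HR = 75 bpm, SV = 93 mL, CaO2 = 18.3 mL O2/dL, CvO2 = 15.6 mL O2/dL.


CO = HR*SV = 75*93/1000 = 6.975 L/min
a-v O2 diff = 18.3 - 15.6 = 2.7 mL/dL
VO2 = CO * (CaO2-CvO2) * 10 dL/L
VO2 = 6.975 * 2.7 * 10
VO2 = 188.3 mL/min


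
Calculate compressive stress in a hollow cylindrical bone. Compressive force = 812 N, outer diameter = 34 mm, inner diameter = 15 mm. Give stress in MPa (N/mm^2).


A = pi*(r_o^2 - r_i^2)
r_o = 17 mm, r_i = 7.5 mm
A = 731.206 mm^2
sigma = F/A = 812 / 731.206
sigma = 1.11 MPa


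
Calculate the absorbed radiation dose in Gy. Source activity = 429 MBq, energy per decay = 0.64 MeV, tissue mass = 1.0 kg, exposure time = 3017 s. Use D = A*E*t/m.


A = 429 MBq = 4.2900e+08 Bq
E = 0.64 MeV = 1.02528e-13 J
D = A*E*t/m = 4.2900e+08*1.02528e-13*3017/1.0
D = 0.1327 Gy


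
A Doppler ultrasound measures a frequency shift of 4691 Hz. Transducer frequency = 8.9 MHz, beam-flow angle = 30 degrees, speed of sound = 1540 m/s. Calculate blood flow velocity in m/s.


v = fd * c / (2 * f0 * cos(theta))
v = 4691 * 1540 / (2 * 8.9000e+06 * cos(30))
v = 0.4686 m/s


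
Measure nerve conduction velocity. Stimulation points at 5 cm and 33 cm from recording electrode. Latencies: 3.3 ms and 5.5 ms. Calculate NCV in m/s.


Distance = (33 - 5) / 100 = 0.28 m
dt = (5.5 - 3.3) / 1000 = 0.0022 s
NCV = dist / dt = 127.3 m/s


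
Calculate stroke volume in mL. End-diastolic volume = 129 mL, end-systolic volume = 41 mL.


SV = EDV - ESV
SV = 129 - 41
SV = 88 mL


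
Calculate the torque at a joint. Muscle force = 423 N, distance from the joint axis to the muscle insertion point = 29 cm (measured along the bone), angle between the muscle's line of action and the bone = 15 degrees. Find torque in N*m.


Torque = F * d * sin(theta)   (moment arm = d*sin(theta))
d = 29 cm = 0.29 m
Torque = 423 * 0.29 * sin(15)
Torque = 31.75 N*m


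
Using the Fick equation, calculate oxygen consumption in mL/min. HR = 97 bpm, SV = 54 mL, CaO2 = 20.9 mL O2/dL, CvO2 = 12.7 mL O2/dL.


CO = HR*SV = 97*54/1000 = 5.238 L/min
a-v O2 diff = 20.9 - 12.7 = 8.2 mL/dL
VO2 = CO * (CaO2-CvO2) * 10 dL/L
VO2 = 5.238 * 8.2 * 10
VO2 = 429.5 mL/min


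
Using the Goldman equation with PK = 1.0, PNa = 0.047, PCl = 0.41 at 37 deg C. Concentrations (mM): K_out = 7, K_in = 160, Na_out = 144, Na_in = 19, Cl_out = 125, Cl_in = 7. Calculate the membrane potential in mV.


Vm = (RT/F)*ln((PK*Ko + PNa*Nao + PCl*Cli)/(PK*Ki + PNa*Nai + PCl*Clo))
Numer = 16.638, Denom = 212.143
Vm = -68.03 mV


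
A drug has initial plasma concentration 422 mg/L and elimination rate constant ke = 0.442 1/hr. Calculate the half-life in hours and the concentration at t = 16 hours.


t_half = ln(2) / ke = 0.693147 / 0.442 = 1.568 hr
C(t) = C0 * exp(-ke*t) = 422 * exp(-0.442*16)
C(16) = 0.3581 mg/L


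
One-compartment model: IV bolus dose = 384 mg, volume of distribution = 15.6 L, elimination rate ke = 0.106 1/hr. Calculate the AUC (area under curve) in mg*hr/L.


C0 = Dose/Vd = 384/15.6 = 24.6154 mg/L
AUC = C0/ke = 24.6154/0.106
AUC = 232.2 mg*hr/L


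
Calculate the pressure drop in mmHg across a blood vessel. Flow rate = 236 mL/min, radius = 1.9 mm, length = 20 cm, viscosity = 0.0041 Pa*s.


dP = 8*mu*L*Q / (pi*r^4)
Q = 236 mL/min = 3.93333e-06 m^3/s
dP = 630.231 Pa = 630.231 / 133.322 mmHg = 4.727 mmHg


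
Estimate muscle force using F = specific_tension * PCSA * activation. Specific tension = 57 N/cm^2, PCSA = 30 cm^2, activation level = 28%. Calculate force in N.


F = sigma * PCSA * activation
F = 57 * 30 * 0.28
F = 478.8 N


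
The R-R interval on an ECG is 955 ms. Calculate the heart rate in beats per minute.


HR = 60 / RR_interval(s)
RR = 955 ms = 0.955 s
HR = 60 / 0.955 = 62.83 bpm


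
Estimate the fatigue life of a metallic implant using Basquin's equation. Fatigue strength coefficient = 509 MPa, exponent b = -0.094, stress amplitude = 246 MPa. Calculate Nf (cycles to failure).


sigma_a = sigma_f' * (2Nf)^b
2Nf = (sigma_a/sigma_f')^(1/b)
2Nf = (246/509)^(1/-0.094)
2Nf = 2287.6531
Nf = 1144


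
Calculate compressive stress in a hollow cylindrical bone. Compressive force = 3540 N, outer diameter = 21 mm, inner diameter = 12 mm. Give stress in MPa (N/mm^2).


A = pi*(r_o^2 - r_i^2)
r_o = 10.5 mm, r_i = 6 mm
A = 233.263 mm^2
sigma = F/A = 3540 / 233.263
sigma = 15.18 MPa


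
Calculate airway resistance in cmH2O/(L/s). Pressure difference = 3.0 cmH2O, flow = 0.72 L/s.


R = dP / flow
R = 3.0 / 0.72
R = 4.167 cmH2O/(L/s)


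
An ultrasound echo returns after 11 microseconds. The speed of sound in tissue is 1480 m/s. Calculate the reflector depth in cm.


depth = c * t / 2
t = 11 us = 1.1000e-05 s
depth = 1480 * 1.1000e-05 / 2
depth = 0.00814 m = 0.814 cm


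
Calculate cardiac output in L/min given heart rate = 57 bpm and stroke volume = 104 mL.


CO = HR * SV
CO = 57 * 104 / 1000
CO = 5.928 L/min


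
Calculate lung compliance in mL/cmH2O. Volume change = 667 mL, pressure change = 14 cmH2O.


C = dV / dP
C = 667 / 14
C = 47.64 mL/cmH2O


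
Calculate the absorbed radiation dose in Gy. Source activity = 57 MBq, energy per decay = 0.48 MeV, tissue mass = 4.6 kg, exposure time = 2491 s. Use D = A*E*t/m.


A = 57 MBq = 5.7000e+07 Bq
E = 0.48 MeV = 7.6896e-14 J
D = A*E*t/m = 5.7000e+07*7.6896e-14*2491/4.6
D = 0.002374 Gy


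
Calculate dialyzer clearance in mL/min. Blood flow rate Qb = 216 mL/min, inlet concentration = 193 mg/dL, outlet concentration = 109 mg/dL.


K = Qb * (Cb_in - Cb_out) / Cb_in
K = 216 * (193 - 109) / 193
K = 94.01 mL/min


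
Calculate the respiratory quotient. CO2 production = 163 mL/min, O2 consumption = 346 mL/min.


RQ = VCO2 / VO2
RQ = 163 / 346
RQ = 0.4711


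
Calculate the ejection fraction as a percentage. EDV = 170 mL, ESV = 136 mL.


SV = EDV - ESV = 170 - 136 = 34 mL
EF = SV/EDV * 100 = 34/170 * 100
EF = 20%


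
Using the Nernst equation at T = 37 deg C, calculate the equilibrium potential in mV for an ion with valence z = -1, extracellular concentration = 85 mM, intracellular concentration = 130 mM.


E = (RT/(zF)) * ln(C_out/C_in)
T = 37 + 273.15 = 310.15 K
E = (8.314 * 310.15 / (-1 * 96485)) * ln(85/130)
E = 11.36 mV


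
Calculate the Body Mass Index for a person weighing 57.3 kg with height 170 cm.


BMI = weight / height^2
height = 170 cm = 1.7 m
BMI = 57.3 / 1.7^2
BMI = 19.83 kg/m^2


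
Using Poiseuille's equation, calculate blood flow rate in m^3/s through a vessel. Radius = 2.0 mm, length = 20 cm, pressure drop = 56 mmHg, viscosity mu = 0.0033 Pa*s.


Q = pi*r^4*dP / (8*mu*L)
r = 0.002 m, L = 0.2 m
dP = 56 mmHg = 7466.032 Pa
Q = 7.1076e-05 m^3/s


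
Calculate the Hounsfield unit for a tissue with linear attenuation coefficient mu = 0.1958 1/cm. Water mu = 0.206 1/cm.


HU = ((mu_tissue - mu_water) / mu_water) * 1000
HU = ((0.1958 - 0.206) / 0.206) * 1000
HU = -49.51


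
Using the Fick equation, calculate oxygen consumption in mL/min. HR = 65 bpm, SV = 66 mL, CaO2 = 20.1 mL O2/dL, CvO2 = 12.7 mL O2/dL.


CO = HR*SV = 65*66/1000 = 4.29 L/min
a-v O2 diff = 20.1 - 12.7 = 7.4 mL/dL
VO2 = CO * (CaO2-CvO2) * 10 dL/L
VO2 = 4.29 * 7.4 * 10
VO2 = 317.5 mL/min


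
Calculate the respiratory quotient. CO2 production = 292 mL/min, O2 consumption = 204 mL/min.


RQ = VCO2 / VO2
RQ = 292 / 204
RQ = 1.431


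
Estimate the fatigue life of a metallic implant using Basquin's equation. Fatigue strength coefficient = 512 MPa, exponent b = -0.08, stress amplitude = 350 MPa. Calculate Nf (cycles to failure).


sigma_a = sigma_f' * (2Nf)^b
2Nf = (sigma_a/sigma_f')^(1/b)
2Nf = (350/512)^(1/-0.08)
2Nf = 116.15127
Nf = 58.08


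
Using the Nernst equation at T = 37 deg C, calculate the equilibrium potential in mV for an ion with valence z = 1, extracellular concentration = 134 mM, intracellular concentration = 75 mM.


E = (RT/(zF)) * ln(C_out/C_in)
T = 37 + 273.15 = 310.15 K
E = (8.314 * 310.15 / (1 * 96485)) * ln(134/75)
E = 15.51 mV


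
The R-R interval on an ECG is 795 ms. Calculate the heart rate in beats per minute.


HR = 60 / RR_interval(s)
RR = 795 ms = 0.795 s
HR = 60 / 0.795 = 75.47 bpm


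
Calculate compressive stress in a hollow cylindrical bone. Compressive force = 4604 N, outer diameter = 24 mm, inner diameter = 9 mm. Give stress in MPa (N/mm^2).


A = pi*(r_o^2 - r_i^2)
r_o = 12 mm, r_i = 4.5 mm
A = 388.772 mm^2
sigma = F/A = 4604 / 388.772
sigma = 11.84 MPa


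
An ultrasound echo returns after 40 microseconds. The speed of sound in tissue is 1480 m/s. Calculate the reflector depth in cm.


depth = c * t / 2
t = 40 us = 4.0000e-05 s
depth = 1480 * 4.0000e-05 / 2
depth = 0.0296 m = 2.96 cm


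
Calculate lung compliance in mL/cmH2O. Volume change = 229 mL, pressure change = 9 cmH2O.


C = dV / dP
C = 229 / 9
C = 25.44 mL/cmH2O


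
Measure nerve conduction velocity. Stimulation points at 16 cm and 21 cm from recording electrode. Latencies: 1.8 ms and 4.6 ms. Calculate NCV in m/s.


Distance = (21 - 16) / 100 = 0.05 m
dt = (4.6 - 1.8) / 1000 = 0.0028 s
NCV = dist / dt = 17.86 m/s


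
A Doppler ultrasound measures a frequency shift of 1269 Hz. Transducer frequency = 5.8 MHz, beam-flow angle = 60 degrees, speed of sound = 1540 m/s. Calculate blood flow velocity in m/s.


v = fd * c / (2 * f0 * cos(theta))
v = 1269 * 1540 / (2 * 5.8000e+06 * cos(60))
v = 0.3369 m/s


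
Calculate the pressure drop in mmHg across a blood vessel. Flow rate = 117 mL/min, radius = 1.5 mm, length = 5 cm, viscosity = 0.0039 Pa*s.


dP = 8*mu*L*Q / (pi*r^4)
Q = 117 mL/min = 1.95e-06 m^3/s
dP = 191.269 Pa = 191.269 / 133.322 mmHg = 1.435 mmHg


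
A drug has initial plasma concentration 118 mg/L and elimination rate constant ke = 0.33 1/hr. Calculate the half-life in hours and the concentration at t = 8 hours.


t_half = ln(2) / ke = 0.693147 / 0.33 = 2.1 hr
C(t) = C0 * exp(-ke*t) = 118 * exp(-0.33*8)
C(8) = 8.421 mg/L


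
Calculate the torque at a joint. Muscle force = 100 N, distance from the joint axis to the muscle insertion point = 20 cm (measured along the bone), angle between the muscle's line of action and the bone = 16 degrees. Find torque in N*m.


Torque = F * d * sin(theta)   (moment arm = d*sin(theta))
d = 20 cm = 0.2 m
Torque = 100 * 0.2 * sin(16)
Torque = 5.513 N*m


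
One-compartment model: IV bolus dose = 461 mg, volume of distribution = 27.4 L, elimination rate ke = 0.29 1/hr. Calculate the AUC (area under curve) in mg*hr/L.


C0 = Dose/Vd = 461/27.4 = 16.8248 mg/L
AUC = C0/ke = 16.8248/0.29
AUC = 58.02 mg*hr/L


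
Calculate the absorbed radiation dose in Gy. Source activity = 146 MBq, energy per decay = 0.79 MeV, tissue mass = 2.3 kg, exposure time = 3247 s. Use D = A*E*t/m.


A = 146 MBq = 1.4600e+08 Bq
E = 0.79 MeV = 1.26558e-13 J
D = A*E*t/m = 1.4600e+08*1.26558e-13*3247/2.3
D = 0.02609 Gy


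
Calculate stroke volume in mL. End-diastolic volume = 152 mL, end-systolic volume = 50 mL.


SV = EDV - ESV
SV = 152 - 50
SV = 102 mL


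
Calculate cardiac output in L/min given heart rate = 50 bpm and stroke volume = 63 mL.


CO = HR * SV
CO = 50 * 63 / 1000
CO = 3.15 L/min


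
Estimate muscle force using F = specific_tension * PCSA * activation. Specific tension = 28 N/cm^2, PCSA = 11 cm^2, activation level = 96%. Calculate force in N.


F = sigma * PCSA * activation
F = 28 * 11 * 0.96
F = 295.7 N


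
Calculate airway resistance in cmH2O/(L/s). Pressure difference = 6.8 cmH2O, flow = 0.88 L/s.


R = dP / flow
R = 6.8 / 0.88
R = 7.727 cmH2O/(L/s)


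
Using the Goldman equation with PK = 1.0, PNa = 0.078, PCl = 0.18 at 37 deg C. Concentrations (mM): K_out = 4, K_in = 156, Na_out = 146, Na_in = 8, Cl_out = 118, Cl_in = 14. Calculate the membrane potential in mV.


Vm = (RT/F)*ln((PK*Ko + PNa*Nao + PCl*Cli)/(PK*Ki + PNa*Nai + PCl*Clo))
Numer = 17.908, Denom = 177.864
Vm = -61.36 mV


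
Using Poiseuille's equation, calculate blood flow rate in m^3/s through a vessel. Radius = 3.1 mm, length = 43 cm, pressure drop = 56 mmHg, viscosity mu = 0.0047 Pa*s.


Q = pi*r^4*dP / (8*mu*L)
r = 0.0031 m, L = 0.43 m
dP = 56 mmHg = 7466.032 Pa
Q = 1.3398e-04 m^3/s


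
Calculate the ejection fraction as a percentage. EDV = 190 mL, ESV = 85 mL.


SV = EDV - ESV = 190 - 85 = 105 mL
EF = SV/EDV * 100 = 105/190 * 100
EF = 55.26%


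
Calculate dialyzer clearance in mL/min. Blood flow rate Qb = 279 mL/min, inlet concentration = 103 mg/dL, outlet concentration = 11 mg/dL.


K = Qb * (Cb_in - Cb_out) / Cb_in
K = 279 * (103 - 11) / 103
K = 249.2 mL/min


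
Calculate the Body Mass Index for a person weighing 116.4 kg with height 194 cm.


BMI = weight / height^2
height = 194 cm = 1.94 m
BMI = 116.4 / 1.94^2
BMI = 30.93 kg/m^2


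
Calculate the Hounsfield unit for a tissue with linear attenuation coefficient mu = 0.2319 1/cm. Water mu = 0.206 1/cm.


HU = ((mu_tissue - mu_water) / mu_water) * 1000
HU = ((0.2319 - 0.206) / 0.206) * 1000
HU = 125.7


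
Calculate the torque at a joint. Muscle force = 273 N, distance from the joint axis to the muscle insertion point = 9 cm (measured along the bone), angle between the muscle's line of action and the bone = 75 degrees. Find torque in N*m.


Torque = F * d * sin(theta)   (moment arm = d*sin(theta))
d = 9 cm = 0.09 m
Torque = 273 * 0.09 * sin(75)
Torque = 23.73 N*m


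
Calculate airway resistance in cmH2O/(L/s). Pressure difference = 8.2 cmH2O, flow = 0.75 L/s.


R = dP / flow
R = 8.2 / 0.75
R = 10.93 cmH2O/(L/s)


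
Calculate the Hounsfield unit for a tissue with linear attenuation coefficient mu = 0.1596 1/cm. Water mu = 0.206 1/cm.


HU = ((mu_tissue - mu_water) / mu_water) * 1000
HU = ((0.1596 - 0.206) / 0.206) * 1000
HU = -225.2


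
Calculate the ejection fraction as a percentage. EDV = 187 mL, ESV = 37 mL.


SV = EDV - ESV = 187 - 37 = 150 mL
EF = SV/EDV * 100 = 150/187 * 100
EF = 80.21%


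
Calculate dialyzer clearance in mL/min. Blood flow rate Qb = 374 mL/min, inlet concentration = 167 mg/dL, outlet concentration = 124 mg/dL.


K = Qb * (Cb_in - Cb_out) / Cb_in
K = 374 * (167 - 124) / 167
K = 96.3 mL/min


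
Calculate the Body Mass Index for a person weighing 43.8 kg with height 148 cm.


BMI = weight / height^2
height = 148 cm = 1.48 m
BMI = 43.8 / 1.48^2
BMI = 20 kg/m^2


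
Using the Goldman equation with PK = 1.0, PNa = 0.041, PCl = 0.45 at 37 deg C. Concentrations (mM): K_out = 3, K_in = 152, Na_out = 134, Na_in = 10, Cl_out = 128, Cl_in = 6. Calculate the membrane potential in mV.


Vm = (RT/F)*ln((PK*Ko + PNa*Nao + PCl*Cli)/(PK*Ki + PNa*Nai + PCl*Clo))
Numer = 11.194, Denom = 210.01
Vm = -78.35 mV


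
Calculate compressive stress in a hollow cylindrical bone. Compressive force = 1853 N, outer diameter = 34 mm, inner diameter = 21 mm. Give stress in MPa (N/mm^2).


A = pi*(r_o^2 - r_i^2)
r_o = 17 mm, r_i = 10.5 mm
A = 561.56 mm^2
sigma = F/A = 1853 / 561.56
sigma = 3.3 MPa


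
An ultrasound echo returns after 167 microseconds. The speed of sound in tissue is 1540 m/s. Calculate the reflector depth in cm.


depth = c * t / 2
t = 167 us = 1.6700e-04 s
depth = 1540 * 1.6700e-04 / 2
depth = 0.12859 m = 12.859 cm
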